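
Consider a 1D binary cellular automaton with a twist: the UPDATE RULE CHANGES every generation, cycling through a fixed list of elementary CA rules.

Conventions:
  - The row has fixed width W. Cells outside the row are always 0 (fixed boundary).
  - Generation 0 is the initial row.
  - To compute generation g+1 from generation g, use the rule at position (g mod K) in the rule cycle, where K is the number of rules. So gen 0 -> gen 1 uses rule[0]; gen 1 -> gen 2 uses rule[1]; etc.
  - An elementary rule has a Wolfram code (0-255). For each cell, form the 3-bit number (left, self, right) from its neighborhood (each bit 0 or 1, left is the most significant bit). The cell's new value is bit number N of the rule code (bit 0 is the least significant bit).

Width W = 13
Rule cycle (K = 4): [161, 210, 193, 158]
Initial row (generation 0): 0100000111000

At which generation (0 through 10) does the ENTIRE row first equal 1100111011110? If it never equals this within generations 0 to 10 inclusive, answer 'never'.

Answer: 4

Derivation:
Gen 0: 0100000111000
Gen 1 (rule 161): 0001110010011
Gen 2 (rule 210): 0010111101101
Gen 3 (rule 193): 1000011100100
Gen 4 (rule 158): 1100111011110
Gen 5 (rule 161): 0000010101100
Gen 6 (rule 210): 0000100000110
Gen 7 (rule 193): 1110001110010
Gen 8 (rule 158): 1101011101111
Gen 9 (rule 161): 0010101010110
Gen 10 (rule 210): 0100000000011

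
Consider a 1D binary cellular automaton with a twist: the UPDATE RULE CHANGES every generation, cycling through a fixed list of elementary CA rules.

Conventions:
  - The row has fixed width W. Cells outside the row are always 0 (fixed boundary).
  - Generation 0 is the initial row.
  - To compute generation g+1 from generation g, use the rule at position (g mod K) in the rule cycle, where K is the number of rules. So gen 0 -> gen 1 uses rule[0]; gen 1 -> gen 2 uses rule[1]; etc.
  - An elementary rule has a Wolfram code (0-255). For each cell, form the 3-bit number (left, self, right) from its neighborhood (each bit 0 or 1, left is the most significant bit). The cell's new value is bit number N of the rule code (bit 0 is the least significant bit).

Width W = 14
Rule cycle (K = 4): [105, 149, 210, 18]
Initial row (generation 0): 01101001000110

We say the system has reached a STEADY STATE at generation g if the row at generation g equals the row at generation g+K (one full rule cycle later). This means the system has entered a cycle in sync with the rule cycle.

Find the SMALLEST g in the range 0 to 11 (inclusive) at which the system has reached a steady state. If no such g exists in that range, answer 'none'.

Gen 0: 01101001000110
Gen 1 (rule 105): 01110000010110
Gen 2 (rule 149): 00101111010001
Gen 3 (rule 210): 01000111001010
Gen 4 (rule 18): 10101000110001
Gen 5 (rule 105): 01010010110100
Gen 6 (rule 149): 01011010000111
Gen 7 (rule 210): 10001001001011
Gen 8 (rule 18): 01010110110000
Gen 9 (rule 105): 00101111110111
Gen 10 (rule 149): 10100111100010
Gen 11 (rule 210): 00011011110101
Gen 12 (rule 18): 00100000000000
Gen 13 (rule 105): 10001111111111
Gen 14 (rule 149): 11100111111110
Gen 15 (rule 210): 01111011111111

Answer: none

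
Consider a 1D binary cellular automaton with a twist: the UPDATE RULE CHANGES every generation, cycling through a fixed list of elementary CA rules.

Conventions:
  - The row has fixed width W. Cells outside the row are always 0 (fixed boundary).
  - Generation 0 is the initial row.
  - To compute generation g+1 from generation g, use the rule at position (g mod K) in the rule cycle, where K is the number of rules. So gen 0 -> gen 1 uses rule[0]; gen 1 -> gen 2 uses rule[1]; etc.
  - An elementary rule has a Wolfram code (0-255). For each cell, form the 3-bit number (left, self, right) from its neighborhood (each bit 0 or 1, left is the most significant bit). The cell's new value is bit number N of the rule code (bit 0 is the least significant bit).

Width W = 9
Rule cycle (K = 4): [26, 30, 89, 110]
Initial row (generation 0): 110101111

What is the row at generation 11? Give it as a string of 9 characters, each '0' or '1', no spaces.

Answer: 110100001

Derivation:
Gen 0: 110101111
Gen 1 (rule 26): 100001000
Gen 2 (rule 30): 110011100
Gen 3 (rule 89): 111010111
Gen 4 (rule 110): 101111101
Gen 5 (rule 26): 001000000
Gen 6 (rule 30): 011100000
Gen 7 (rule 89): 010111111
Gen 8 (rule 110): 111100001
Gen 9 (rule 26): 100010010
Gen 10 (rule 30): 110111111
Gen 11 (rule 89): 110100001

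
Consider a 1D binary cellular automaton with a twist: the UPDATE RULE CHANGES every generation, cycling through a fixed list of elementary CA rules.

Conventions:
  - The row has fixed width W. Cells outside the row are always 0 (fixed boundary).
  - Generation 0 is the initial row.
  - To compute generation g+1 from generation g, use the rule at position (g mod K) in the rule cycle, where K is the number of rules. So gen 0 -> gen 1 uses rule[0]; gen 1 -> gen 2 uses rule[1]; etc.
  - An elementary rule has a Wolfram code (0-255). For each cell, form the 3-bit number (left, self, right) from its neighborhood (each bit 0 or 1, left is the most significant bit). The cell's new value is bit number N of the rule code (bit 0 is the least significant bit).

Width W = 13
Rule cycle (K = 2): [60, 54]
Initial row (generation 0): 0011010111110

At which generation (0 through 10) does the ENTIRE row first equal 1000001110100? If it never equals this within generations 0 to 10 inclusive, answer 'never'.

Gen 0: 0011010111110
Gen 1 (rule 60): 0010111100001
Gen 2 (rule 54): 0111000010011
Gen 3 (rule 60): 0100100011010
Gen 4 (rule 54): 1111110100111
Gen 5 (rule 60): 1000001110100
Gen 6 (rule 54): 1100010001110
Gen 7 (rule 60): 1010011001001
Gen 8 (rule 54): 1111100111111
Gen 9 (rule 60): 1000010100000
Gen 10 (rule 54): 1100111110000

Answer: 5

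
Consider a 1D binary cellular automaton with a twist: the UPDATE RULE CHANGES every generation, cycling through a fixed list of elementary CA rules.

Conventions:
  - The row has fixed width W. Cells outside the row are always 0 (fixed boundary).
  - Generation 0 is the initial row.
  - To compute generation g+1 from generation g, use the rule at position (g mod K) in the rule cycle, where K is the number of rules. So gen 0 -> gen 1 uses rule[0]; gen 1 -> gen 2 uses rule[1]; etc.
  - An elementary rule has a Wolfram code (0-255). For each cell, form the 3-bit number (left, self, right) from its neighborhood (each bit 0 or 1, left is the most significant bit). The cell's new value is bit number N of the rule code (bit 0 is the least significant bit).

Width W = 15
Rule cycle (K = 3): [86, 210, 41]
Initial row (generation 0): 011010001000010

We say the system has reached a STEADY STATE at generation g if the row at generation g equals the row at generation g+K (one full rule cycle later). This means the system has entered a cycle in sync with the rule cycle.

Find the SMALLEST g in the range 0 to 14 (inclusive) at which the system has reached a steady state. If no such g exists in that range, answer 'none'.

Gen 0: 011010001000010
Gen 1 (rule 86): 101011011100111
Gen 2 (rule 210): 000001001111011
Gen 3 (rule 41): 111100001000110
Gen 4 (rule 86): 000110011101011
Gen 5 (rule 210): 001011101100001
Gen 6 (rule 41): 100110011001100
Gen 7 (rule 86): 111011101110110
Gen 8 (rule 210): 011001100110011
Gen 9 (rule 41): 010001000100010
Gen 10 (rule 86): 111011101110111
Gen 11 (rule 210): 011001100110011
Gen 12 (rule 41): 010001000100010
Gen 13 (rule 86): 111011101110111
Gen 14 (rule 210): 011001100110011
Gen 15 (rule 41): 010001000100010
Gen 16 (rule 86): 111011101110111
Gen 17 (rule 210): 011001100110011

Answer: 8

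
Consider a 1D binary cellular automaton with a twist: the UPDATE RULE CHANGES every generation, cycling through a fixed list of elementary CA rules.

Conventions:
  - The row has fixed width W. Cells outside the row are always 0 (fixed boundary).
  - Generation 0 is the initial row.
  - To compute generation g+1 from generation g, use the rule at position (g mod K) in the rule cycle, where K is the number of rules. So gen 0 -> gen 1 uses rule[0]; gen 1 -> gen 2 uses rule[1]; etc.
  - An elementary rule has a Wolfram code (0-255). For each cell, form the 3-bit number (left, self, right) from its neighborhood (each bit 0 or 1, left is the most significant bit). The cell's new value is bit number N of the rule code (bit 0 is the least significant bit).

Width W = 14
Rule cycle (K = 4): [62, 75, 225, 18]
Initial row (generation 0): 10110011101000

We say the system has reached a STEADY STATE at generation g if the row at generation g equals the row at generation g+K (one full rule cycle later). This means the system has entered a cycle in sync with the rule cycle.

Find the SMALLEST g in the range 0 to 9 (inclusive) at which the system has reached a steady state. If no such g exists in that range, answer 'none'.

Answer: 6

Derivation:
Gen 0: 10110011101000
Gen 1 (rule 62): 11101110011100
Gen 2 (rule 75): 10101010110101
Gen 3 (rule 225): 01010101011010
Gen 4 (rule 18): 10000000000001
Gen 5 (rule 62): 11000000000011
Gen 6 (rule 75): 11011111111111
Gen 7 (rule 225): 01101111111111
Gen 8 (rule 18): 10000000000000
Gen 9 (rule 62): 11000000000000
Gen 10 (rule 75): 11011111111111
Gen 11 (rule 225): 01101111111111
Gen 12 (rule 18): 10000000000000
Gen 13 (rule 62): 11000000000000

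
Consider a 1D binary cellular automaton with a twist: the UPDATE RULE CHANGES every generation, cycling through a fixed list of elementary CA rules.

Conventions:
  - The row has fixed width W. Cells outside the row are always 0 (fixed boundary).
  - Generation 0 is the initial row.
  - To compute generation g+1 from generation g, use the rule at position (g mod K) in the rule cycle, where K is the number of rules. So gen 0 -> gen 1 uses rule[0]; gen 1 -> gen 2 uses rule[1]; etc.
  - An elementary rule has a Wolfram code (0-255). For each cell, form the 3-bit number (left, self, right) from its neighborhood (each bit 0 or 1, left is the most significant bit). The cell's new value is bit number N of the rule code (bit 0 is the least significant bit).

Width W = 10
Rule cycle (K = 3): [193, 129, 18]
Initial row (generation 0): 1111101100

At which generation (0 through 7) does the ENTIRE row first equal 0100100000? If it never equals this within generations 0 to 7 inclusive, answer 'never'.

Gen 0: 1111101100
Gen 1 (rule 193): 0111100101
Gen 2 (rule 129): 0011000000
Gen 3 (rule 18): 0100100000
Gen 4 (rule 193): 0000001111
Gen 5 (rule 129): 1111100110
Gen 6 (rule 18): 0000011001
Gen 7 (rule 193): 1111001000

Answer: 3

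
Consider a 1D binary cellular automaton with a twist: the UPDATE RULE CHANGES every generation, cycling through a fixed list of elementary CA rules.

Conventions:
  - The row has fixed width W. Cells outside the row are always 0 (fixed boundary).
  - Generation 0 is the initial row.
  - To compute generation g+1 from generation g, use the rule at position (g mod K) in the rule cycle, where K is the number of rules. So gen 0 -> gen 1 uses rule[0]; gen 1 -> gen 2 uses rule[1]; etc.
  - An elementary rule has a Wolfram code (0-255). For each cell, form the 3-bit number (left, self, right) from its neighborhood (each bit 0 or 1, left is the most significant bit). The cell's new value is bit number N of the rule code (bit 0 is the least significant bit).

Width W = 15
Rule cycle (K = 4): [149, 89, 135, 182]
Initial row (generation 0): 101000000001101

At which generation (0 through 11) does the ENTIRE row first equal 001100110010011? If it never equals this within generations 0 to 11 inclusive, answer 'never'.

Gen 0: 101000000001101
Gen 1 (rule 149): 101111111100001
Gen 2 (rule 89): 001000000111100
Gen 3 (rule 135): 111011111011001
Gen 4 (rule 182): 010101110100111
Gen 5 (rule 149): 010100100110010
Gen 6 (rule 89): 000010010111001
Gen 7 (rule 135): 111110110010011
Gen 8 (rule 182): 011101001111100
Gen 9 (rule 149): 001001100111011
Gen 10 (rule 89): 100101110101011
Gen 11 (rule 135): 101100100101000

Answer: never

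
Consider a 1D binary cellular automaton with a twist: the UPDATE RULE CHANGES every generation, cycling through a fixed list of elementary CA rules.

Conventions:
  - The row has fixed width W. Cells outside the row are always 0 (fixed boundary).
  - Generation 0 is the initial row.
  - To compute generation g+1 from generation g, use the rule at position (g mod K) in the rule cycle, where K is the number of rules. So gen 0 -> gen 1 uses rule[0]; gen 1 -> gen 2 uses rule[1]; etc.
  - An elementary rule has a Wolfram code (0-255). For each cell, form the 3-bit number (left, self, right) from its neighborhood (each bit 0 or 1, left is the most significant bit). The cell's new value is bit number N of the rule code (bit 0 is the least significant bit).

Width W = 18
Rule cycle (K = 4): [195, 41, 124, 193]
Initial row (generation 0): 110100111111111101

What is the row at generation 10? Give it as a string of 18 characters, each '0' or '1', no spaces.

Answer: 100011000010011000

Derivation:
Gen 0: 110100111111111101
Gen 1 (rule 195): 010001011111111100
Gen 2 (rule 41): 000100110000000001
Gen 3 (rule 124): 000110111000000001
Gen 4 (rule 193): 110010011011111100
Gen 5 (rule 195): 010100101001111101
Gen 6 (rule 41): 001000010001000010
Gen 7 (rule 124): 001100011001100011
Gen 8 (rule 193): 100101001000101001
Gen 9 (rule 195): 001000010011000010
Gen 10 (rule 41): 100011000010011000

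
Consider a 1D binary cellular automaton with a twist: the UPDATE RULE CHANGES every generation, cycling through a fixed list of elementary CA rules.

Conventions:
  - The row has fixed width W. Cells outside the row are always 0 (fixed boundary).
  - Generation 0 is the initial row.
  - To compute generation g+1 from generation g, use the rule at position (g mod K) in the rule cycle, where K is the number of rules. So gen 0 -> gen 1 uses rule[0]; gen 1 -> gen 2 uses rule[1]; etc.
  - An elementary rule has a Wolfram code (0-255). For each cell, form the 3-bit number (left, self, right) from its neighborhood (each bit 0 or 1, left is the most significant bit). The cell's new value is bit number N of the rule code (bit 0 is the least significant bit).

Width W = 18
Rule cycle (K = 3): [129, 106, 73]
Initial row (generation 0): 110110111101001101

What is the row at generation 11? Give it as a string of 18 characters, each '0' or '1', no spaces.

Answer: 011100000110100000

Derivation:
Gen 0: 110110111101001101
Gen 1 (rule 129): 000000011000000000
Gen 2 (rule 106): 000000111000000000
Gen 3 (rule 73): 111110101011111111
Gen 4 (rule 129): 011100000001111110
Gen 5 (rule 106): 110100000011000010
Gen 6 (rule 73): 110001111011011000
Gen 7 (rule 129): 000100110000000011
Gen 8 (rule 106): 001001110000000111
Gen 9 (rule 73): 100001010111110101
Gen 10 (rule 129): 001100000011100000
Gen 11 (rule 106): 011100000110100000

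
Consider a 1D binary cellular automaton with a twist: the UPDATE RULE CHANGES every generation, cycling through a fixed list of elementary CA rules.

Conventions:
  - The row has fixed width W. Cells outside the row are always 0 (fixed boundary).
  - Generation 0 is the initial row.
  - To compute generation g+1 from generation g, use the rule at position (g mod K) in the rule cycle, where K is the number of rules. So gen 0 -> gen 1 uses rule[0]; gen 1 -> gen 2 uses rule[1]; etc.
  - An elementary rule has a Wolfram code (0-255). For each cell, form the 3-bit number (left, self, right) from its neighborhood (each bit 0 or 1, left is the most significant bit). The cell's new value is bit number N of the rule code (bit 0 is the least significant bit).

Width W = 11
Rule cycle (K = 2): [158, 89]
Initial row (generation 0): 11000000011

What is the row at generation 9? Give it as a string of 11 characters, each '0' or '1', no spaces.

Gen 0: 11000000011
Gen 1 (rule 158): 10100000110
Gen 2 (rule 89): 00011110111
Gen 3 (rule 158): 00111100110
Gen 4 (rule 89): 10100110111
Gen 5 (rule 158): 10111100110
Gen 6 (rule 89): 00100110111
Gen 7 (rule 158): 01111100110
Gen 8 (rule 89): 01000110111
Gen 9 (rule 158): 11101100110

Answer: 11101100110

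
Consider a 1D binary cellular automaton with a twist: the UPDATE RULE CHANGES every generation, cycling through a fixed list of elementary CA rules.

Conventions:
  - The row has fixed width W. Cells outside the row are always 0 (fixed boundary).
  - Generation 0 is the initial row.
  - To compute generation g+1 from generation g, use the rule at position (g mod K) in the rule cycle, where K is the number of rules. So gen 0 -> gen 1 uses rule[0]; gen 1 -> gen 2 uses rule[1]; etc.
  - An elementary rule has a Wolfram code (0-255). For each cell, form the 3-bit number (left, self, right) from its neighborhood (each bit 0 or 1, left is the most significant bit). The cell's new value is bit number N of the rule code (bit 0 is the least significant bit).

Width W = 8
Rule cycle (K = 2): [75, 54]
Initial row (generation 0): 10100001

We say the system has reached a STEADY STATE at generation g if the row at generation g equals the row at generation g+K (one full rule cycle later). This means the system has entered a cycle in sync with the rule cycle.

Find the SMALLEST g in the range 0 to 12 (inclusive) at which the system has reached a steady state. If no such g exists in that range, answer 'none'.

Gen 0: 10100001
Gen 1 (rule 75): 00001110
Gen 2 (rule 54): 00010001
Gen 3 (rule 75): 11100110
Gen 4 (rule 54): 00011001
Gen 5 (rule 75): 11111010
Gen 6 (rule 54): 00000111
Gen 7 (rule 75): 11111101
Gen 8 (rule 54): 00000011
Gen 9 (rule 75): 11111111
Gen 10 (rule 54): 00000000
Gen 11 (rule 75): 11111111
Gen 12 (rule 54): 00000000
Gen 13 (rule 75): 11111111
Gen 14 (rule 54): 00000000

Answer: 9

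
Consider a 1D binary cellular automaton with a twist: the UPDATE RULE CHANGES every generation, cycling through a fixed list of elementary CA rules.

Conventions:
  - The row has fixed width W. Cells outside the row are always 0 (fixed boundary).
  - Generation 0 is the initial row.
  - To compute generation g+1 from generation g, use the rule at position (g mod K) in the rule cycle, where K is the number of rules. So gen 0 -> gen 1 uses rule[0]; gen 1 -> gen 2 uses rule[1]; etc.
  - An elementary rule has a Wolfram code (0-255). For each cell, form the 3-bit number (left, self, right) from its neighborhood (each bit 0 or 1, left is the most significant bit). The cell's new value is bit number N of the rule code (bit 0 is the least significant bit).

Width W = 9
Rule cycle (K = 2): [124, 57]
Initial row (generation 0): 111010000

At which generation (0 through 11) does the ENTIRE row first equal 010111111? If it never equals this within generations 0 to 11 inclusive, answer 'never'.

Answer: 10

Derivation:
Gen 0: 111010000
Gen 1 (rule 124): 101111000
Gen 2 (rule 57): 011000111
Gen 3 (rule 124): 011100101
Gen 4 (rule 57): 010010010
Gen 5 (rule 124): 011011011
Gen 6 (rule 57): 010110110
Gen 7 (rule 124): 011111111
Gen 8 (rule 57): 010000000
Gen 9 (rule 124): 011000000
Gen 10 (rule 57): 010111111
Gen 11 (rule 124): 011100001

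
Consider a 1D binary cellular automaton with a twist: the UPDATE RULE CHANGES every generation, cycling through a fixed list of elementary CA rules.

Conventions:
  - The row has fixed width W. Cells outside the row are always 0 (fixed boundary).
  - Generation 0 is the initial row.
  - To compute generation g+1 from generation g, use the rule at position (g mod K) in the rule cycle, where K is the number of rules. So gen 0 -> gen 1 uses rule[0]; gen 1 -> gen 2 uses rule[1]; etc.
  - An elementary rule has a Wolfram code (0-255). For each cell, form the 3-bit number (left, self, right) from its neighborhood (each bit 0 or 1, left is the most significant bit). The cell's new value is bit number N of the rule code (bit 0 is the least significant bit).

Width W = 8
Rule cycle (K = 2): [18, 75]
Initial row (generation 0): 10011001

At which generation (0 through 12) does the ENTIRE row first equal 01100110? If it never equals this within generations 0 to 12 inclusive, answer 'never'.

Answer: 1

Derivation:
Gen 0: 10011001
Gen 1 (rule 18): 01100110
Gen 2 (rule 75): 11101110
Gen 3 (rule 18): 00000001
Gen 4 (rule 75): 11111110
Gen 5 (rule 18): 00000001
Gen 6 (rule 75): 11111110
Gen 7 (rule 18): 00000001
Gen 8 (rule 75): 11111110
Gen 9 (rule 18): 00000001
Gen 10 (rule 75): 11111110
Gen 11 (rule 18): 00000001
Gen 12 (rule 75): 11111110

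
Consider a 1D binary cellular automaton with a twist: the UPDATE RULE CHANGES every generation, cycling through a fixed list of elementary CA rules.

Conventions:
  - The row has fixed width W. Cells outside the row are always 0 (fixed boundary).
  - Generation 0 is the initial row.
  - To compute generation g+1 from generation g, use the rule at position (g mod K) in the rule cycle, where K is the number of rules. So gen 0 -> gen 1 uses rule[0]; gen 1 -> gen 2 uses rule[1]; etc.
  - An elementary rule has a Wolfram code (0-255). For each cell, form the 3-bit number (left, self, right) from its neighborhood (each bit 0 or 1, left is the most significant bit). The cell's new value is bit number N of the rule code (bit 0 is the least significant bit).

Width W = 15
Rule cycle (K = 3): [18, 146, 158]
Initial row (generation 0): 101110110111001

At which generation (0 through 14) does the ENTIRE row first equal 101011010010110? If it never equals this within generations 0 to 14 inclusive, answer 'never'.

Answer: never

Derivation:
Gen 0: 101110110111001
Gen 1 (rule 18): 000000000000110
Gen 2 (rule 146): 000000000001001
Gen 3 (rule 158): 000000000011111
Gen 4 (rule 18): 000000000100000
Gen 5 (rule 146): 000000001010000
Gen 6 (rule 158): 000000011011000
Gen 7 (rule 18): 000000100000100
Gen 8 (rule 146): 000001010001010
Gen 9 (rule 158): 000011011011011
Gen 10 (rule 18): 000100000000000
Gen 11 (rule 146): 001010000000000
Gen 12 (rule 158): 011011000000000
Gen 13 (rule 18): 100000100000000
Gen 14 (rule 146): 010001010000000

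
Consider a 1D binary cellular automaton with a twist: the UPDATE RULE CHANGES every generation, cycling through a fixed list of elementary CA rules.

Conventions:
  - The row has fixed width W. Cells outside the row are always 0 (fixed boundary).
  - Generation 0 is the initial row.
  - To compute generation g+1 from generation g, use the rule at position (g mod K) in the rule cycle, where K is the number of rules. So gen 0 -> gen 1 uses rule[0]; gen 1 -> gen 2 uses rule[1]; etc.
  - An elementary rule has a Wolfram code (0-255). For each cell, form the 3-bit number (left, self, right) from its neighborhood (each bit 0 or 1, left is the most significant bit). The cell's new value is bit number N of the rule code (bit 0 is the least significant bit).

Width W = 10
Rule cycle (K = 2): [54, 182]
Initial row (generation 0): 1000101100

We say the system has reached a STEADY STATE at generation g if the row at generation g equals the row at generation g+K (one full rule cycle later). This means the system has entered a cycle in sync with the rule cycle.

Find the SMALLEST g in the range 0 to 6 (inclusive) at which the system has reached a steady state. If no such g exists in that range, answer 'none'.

Gen 0: 1000101100
Gen 1 (rule 54): 1101110010
Gen 2 (rule 182): 0010101111
Gen 3 (rule 54): 0111110000
Gen 4 (rule 182): 1011101000
Gen 5 (rule 54): 1100011100
Gen 6 (rule 182): 0010101010
Gen 7 (rule 54): 0111111111
Gen 8 (rule 182): 1011111110

Answer: none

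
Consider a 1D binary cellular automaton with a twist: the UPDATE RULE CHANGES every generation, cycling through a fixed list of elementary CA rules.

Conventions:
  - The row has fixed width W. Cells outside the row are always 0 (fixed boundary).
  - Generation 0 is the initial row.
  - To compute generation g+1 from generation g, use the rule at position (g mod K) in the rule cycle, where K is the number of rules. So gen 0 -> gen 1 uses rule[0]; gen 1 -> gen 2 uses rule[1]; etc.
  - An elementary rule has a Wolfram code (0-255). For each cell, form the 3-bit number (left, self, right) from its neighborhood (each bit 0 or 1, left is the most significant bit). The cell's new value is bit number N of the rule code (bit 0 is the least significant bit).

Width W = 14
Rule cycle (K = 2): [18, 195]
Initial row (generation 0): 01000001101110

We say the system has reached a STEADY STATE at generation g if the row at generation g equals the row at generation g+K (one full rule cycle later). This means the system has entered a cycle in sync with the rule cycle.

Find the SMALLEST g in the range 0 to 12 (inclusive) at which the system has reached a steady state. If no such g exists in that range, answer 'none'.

Answer: 7

Derivation:
Gen 0: 01000001101110
Gen 1 (rule 18): 10100010000001
Gen 2 (rule 195): 00001100111110
Gen 3 (rule 18): 00010011000001
Gen 4 (rule 195): 11100101011110
Gen 5 (rule 18): 00011000000001
Gen 6 (rule 195): 11101011111110
Gen 7 (rule 18): 00000000000001
Gen 8 (rule 195): 11111111111110
Gen 9 (rule 18): 00000000000001
Gen 10 (rule 195): 11111111111110
Gen 11 (rule 18): 00000000000001
Gen 12 (rule 195): 11111111111110
Gen 13 (rule 18): 00000000000001
Gen 14 (rule 195): 11111111111110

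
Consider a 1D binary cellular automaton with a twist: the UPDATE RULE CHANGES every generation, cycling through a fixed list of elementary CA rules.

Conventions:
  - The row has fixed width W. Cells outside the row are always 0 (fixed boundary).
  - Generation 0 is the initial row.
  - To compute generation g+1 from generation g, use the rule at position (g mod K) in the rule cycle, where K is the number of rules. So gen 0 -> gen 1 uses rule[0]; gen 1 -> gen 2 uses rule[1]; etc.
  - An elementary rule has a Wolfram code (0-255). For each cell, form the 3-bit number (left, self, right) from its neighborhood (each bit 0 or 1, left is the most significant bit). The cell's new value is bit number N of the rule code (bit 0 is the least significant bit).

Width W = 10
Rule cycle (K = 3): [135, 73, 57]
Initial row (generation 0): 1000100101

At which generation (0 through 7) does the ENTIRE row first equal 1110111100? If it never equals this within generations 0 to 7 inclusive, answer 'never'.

Gen 0: 1000100101
Gen 1 (rule 135): 1011101101
Gen 2 (rule 73): 0010101100
Gen 3 (rule 57): 1001011011
Gen 4 (rule 135): 1011000000
Gen 5 (rule 73): 0011011111
Gen 6 (rule 57): 1010110000
Gen 7 (rule 135): 1010000111

Answer: never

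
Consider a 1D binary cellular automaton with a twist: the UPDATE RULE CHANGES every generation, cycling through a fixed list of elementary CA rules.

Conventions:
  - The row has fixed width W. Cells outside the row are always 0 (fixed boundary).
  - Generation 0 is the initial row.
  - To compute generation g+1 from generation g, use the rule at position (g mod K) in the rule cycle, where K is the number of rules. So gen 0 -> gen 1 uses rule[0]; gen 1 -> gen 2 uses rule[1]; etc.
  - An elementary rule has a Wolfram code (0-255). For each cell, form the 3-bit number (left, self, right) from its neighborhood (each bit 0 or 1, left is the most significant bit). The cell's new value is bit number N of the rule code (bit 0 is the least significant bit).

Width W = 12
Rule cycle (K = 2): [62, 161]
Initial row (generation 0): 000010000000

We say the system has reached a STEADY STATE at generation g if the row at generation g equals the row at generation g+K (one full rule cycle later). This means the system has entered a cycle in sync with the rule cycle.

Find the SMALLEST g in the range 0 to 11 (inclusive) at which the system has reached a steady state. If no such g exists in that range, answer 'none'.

Answer: none

Derivation:
Gen 0: 000010000000
Gen 1 (rule 62): 000111000000
Gen 2 (rule 161): 110010011111
Gen 3 (rule 62): 101111110000
Gen 4 (rule 161): 010111100111
Gen 5 (rule 62): 111100011100
Gen 6 (rule 161): 011001001001
Gen 7 (rule 62): 110111111111
Gen 8 (rule 161): 001011111110
Gen 9 (rule 62): 011110000001
Gen 10 (rule 161): 001100111100
Gen 11 (rule 62): 011011100010
Gen 12 (rule 161): 000101001000
Gen 13 (rule 62): 001111111100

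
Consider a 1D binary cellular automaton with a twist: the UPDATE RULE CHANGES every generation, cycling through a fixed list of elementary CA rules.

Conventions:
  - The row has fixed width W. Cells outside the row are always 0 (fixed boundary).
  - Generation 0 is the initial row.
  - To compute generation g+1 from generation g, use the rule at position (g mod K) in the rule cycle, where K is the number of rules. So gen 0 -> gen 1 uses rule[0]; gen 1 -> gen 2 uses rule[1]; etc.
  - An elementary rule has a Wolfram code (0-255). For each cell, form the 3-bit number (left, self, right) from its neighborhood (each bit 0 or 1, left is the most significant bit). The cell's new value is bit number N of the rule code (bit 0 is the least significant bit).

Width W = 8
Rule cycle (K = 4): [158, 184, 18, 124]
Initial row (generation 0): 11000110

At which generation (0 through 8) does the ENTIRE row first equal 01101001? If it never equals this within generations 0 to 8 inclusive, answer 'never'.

Gen 0: 11000110
Gen 1 (rule 158): 10101101
Gen 2 (rule 184): 01011010
Gen 3 (rule 18): 10000001
Gen 4 (rule 124): 11000001
Gen 5 (rule 158): 10100011
Gen 6 (rule 184): 01010010
Gen 7 (rule 18): 10001101
Gen 8 (rule 124): 11001111

Answer: never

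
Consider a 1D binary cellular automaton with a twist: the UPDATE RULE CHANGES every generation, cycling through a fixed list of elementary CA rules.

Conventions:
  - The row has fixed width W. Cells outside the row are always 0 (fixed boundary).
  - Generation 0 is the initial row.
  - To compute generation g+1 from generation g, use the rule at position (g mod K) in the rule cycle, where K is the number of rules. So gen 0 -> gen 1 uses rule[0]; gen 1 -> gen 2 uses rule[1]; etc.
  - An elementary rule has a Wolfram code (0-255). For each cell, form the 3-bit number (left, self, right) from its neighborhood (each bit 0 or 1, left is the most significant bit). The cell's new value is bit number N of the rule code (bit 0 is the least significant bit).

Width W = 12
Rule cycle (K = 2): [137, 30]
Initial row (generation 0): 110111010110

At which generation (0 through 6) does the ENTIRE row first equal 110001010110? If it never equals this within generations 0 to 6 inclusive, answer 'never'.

Answer: never

Derivation:
Gen 0: 110111010110
Gen 1 (rule 137): 100110000100
Gen 2 (rule 30): 111101001110
Gen 3 (rule 137): 111000001100
Gen 4 (rule 30): 100100011010
Gen 5 (rule 137): 000001010000
Gen 6 (rule 30): 000011011000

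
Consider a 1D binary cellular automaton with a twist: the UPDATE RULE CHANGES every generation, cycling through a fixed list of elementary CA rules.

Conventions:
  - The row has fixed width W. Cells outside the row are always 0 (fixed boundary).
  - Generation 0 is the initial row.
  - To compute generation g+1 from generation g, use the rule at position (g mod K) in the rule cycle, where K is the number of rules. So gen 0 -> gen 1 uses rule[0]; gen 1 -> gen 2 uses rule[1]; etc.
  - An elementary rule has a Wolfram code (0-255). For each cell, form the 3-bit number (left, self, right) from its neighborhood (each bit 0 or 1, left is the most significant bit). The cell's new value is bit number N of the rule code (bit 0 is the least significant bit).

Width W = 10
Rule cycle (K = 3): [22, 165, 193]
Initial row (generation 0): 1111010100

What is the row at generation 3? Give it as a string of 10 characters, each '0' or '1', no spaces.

Gen 0: 1111010100
Gen 1 (rule 22): 0000010110
Gen 2 (rule 165): 1111011000
Gen 3 (rule 193): 0111001011

Answer: 0111001011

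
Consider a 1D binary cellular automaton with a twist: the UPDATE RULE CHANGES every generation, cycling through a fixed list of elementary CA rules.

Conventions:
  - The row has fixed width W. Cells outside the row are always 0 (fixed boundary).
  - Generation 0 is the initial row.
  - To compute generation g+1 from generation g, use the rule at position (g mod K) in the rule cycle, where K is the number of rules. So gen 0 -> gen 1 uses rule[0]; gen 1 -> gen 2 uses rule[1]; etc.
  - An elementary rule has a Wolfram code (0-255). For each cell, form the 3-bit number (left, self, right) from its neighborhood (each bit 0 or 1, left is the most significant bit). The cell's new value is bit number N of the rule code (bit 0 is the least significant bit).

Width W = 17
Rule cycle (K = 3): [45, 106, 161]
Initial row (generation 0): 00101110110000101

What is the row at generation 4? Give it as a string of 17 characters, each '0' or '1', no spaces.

Answer: 11011111111100110

Derivation:
Gen 0: 00101110110000101
Gen 1 (rule 45): 10111001100110111
Gen 2 (rule 106): 01101011101111101
Gen 3 (rule 161): 00010101010111010
Gen 4 (rule 45): 11011111111100110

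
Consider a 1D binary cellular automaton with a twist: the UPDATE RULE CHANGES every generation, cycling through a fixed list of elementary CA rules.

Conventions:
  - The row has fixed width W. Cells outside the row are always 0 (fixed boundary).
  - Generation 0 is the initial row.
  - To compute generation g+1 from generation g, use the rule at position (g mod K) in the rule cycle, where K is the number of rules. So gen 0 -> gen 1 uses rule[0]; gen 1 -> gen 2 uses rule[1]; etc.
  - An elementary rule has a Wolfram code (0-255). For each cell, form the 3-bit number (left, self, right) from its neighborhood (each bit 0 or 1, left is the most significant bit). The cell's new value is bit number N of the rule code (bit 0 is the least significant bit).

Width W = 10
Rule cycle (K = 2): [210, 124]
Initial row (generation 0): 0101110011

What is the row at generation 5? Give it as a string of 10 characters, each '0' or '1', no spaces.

Gen 0: 0101110011
Gen 1 (rule 210): 1000111101
Gen 2 (rule 124): 1100100111
Gen 3 (rule 210): 0111011011
Gen 4 (rule 124): 0101111111
Gen 5 (rule 210): 1000111111

Answer: 1000111111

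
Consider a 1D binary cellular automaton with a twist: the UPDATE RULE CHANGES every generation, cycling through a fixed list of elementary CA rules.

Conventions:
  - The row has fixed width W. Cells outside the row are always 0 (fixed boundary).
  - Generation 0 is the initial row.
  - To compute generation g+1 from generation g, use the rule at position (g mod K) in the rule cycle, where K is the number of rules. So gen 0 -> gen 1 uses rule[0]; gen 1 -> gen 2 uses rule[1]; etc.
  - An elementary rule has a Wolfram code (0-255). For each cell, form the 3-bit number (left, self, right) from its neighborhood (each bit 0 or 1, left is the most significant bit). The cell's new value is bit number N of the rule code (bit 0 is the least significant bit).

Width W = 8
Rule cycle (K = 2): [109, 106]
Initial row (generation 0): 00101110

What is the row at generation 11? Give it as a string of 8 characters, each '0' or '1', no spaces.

Answer: 11010110

Derivation:
Gen 0: 00101110
Gen 1 (rule 109): 10111010
Gen 2 (rule 106): 01101100
Gen 3 (rule 109): 01111101
Gen 4 (rule 106): 11000110
Gen 5 (rule 109): 11010110
Gen 6 (rule 106): 11101110
Gen 7 (rule 109): 10111010
Gen 8 (rule 106): 01101100
Gen 9 (rule 109): 01111101
Gen 10 (rule 106): 11000110
Gen 11 (rule 109): 11010110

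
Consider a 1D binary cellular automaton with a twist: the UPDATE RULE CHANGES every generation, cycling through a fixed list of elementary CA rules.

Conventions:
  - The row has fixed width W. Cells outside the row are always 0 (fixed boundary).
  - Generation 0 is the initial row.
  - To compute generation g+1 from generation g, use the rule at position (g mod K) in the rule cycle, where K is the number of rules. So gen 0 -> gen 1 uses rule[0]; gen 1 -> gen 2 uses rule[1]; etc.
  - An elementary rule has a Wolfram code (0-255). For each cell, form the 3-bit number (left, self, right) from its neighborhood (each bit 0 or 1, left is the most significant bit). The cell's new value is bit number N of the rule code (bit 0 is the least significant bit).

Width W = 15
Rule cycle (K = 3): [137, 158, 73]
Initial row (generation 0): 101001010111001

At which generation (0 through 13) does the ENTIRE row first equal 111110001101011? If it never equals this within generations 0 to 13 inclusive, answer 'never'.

Answer: never

Derivation:
Gen 0: 101001010111001
Gen 1 (rule 137): 000000000110000
Gen 2 (rule 158): 000000001101000
Gen 3 (rule 73): 111111101100011
Gen 4 (rule 137): 111111001001010
Gen 5 (rule 158): 111110111111011
Gen 6 (rule 73): 100010100001011
Gen 7 (rule 137): 001000001100010
Gen 8 (rule 158): 011100011010111
Gen 9 (rule 73): 010101011000101
Gen 10 (rule 137): 000000010010000
Gen 11 (rule 158): 000000111111000
Gen 12 (rule 73): 111110100001011
Gen 13 (rule 137): 111100001100010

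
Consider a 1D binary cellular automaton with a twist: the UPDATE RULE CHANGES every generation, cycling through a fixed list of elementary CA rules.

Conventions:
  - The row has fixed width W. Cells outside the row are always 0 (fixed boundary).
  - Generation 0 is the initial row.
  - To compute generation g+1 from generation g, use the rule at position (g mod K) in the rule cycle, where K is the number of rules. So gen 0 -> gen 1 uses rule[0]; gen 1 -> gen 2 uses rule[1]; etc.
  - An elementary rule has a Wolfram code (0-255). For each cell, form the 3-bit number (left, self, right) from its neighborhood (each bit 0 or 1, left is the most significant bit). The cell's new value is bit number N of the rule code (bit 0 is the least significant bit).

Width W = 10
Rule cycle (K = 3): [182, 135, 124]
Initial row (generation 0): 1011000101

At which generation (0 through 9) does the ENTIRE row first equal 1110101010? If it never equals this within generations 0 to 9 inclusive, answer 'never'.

Gen 0: 1011000101
Gen 1 (rule 182): 1100101111
Gen 2 (rule 135): 0001100110
Gen 3 (rule 124): 0001110111
Gen 4 (rule 182): 0010101010
Gen 5 (rule 135): 1110101010
Gen 6 (rule 124): 1011111111
Gen 7 (rule 182): 1101111110
Gen 8 (rule 135): 0000111100
Gen 9 (rule 124): 0000100110

Answer: 5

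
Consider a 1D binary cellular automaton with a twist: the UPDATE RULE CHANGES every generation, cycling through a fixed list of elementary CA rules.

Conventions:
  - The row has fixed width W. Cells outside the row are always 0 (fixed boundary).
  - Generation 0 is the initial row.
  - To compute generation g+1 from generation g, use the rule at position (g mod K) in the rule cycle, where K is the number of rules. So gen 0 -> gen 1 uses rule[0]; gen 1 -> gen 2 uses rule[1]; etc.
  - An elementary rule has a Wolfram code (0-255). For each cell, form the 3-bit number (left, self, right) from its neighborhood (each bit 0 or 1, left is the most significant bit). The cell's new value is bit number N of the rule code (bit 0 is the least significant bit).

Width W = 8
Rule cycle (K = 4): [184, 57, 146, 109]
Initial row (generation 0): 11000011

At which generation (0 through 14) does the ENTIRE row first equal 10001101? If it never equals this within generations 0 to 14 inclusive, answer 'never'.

Answer: 14

Derivation:
Gen 0: 11000011
Gen 1 (rule 184): 10100010
Gen 2 (rule 57): 01011001
Gen 3 (rule 146): 10000110
Gen 4 (rule 109): 10110110
Gen 5 (rule 184): 01101101
Gen 6 (rule 57): 01011010
Gen 7 (rule 146): 10000001
Gen 8 (rule 109): 10111101
Gen 9 (rule 184): 01111010
Gen 10 (rule 57): 01000101
Gen 11 (rule 146): 10101000
Gen 12 (rule 109): 11111011
Gen 13 (rule 184): 11110110
Gen 14 (rule 57): 10001101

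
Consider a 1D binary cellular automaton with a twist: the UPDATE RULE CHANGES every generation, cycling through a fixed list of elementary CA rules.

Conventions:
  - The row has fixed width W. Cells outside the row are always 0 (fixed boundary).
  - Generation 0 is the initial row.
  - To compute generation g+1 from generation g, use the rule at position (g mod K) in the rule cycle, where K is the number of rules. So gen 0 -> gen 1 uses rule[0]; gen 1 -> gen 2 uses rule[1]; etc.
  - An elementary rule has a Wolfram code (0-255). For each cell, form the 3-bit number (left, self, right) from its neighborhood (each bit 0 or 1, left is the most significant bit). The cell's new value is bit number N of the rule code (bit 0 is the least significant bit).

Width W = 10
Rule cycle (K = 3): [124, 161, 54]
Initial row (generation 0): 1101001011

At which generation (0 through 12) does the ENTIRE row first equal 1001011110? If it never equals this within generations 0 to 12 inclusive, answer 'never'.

Answer: never

Derivation:
Gen 0: 1101001011
Gen 1 (rule 124): 1111101111
Gen 2 (rule 161): 0111010110
Gen 3 (rule 54): 1000111001
Gen 4 (rule 124): 1100101101
Gen 5 (rule 161): 0000010010
Gen 6 (rule 54): 0000111111
Gen 7 (rule 124): 0000100001
Gen 8 (rule 161): 1110001100
Gen 9 (rule 54): 0001010010
Gen 10 (rule 124): 0001111011
Gen 11 (rule 161): 1100110100
Gen 12 (rule 54): 0011001110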